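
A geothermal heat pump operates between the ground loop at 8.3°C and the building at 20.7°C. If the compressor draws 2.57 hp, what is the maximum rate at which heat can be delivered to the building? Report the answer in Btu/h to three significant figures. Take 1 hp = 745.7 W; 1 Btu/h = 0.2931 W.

In absolute terms T_C = 281.45 K and T_H = 293.85 K, so ΔT = 12.40 K.
COP_Carnot = T_H/ΔT = 293.85/12.40 = 23.70.
Q̇_max = COP_Carnot × Ẇ = 23.70 × 2.570 hp = 60.90 hp = 154900 Btu/h.

155000 Btu/h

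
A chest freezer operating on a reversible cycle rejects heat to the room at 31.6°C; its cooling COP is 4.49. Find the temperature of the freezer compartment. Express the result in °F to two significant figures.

-11 °F

For a Carnot refrigerator COP_R = T_C/(T_H − T_C), so T_C = COP·T_H/(1 + COP).
With T_H = 304.75 K, T_C = 4.49 × 304.75/5.490 = 249.24 K.
Converting, 249.24 K = -11.04°F.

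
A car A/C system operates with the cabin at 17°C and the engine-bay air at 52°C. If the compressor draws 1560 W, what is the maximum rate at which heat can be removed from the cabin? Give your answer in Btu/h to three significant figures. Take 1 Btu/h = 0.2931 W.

44100 Btu/h

In absolute terms T_C = 290.15 K and T_H = 325.15 K, so ΔT = 35.00 K.
COP_Carnot = T_C/ΔT = 290.15/35.00 = 8.290.
Q̇_max = COP_Carnot × Ẇ = 8.290 × 1560 W = 12930 W = 44120 Btu/h.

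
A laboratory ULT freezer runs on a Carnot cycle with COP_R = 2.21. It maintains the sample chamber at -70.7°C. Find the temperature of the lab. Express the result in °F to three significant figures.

69.6 °F

COP_R = T_C/(T_H − T_C) gives T_H − T_C = T_C/COP.
With T_C = 202.45 K, T_H = 202.45 × (1 + 1/2.21) = 294.06 K.
Converting, 294.06 K = 69.63°F.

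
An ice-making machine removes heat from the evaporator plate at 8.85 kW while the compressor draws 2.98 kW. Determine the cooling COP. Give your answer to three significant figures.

The first law gives Q̇_H = Q̇_C + Ẇ, so the three rates are Q̇_C = 8.850, Q̇_H = 11.83, Ẇ = 2.980 kW.
COP_R = Q̇_C/Ẇ = 8.850/2.980 = 2.970.

2.97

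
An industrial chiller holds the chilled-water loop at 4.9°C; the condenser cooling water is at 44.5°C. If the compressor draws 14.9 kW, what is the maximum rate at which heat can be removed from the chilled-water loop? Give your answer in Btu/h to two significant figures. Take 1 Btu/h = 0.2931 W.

360000 Btu/h

In absolute terms T_C = 278.05 K and T_H = 317.65 K, so ΔT = 39.60 K.
COP_Carnot = T_C/ΔT = 278.05/39.60 = 7.021.
Q̇_max = COP_Carnot × Ẇ = 7.021 × 14.90 kW = 104.6 kW = 356900 Btu/h.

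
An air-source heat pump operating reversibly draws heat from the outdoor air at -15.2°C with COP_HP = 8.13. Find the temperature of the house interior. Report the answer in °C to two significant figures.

COP_HP = T_H/(T_H − T_C) rearranges to T_H = COP·T_C/(COP − 1).
With T_C = 257.95 K, T_H = 8.13 × 257.95/7.130 = 294.13 K.
Converting, 294.13 K = 20.98°C.

21 °C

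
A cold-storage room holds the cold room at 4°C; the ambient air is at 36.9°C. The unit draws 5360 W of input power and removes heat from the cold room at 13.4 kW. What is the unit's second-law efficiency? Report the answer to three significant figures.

0.297

Converting, Q̇_C = 13.40 kW = 13400 W, so COP_actual = Q̇_C/Ẇ = 13400/5360 = 2.500.
In absolute terms T_C = 277.15 K and T_H = 310.05 K, so ΔT = 32.90 K.
COP_Carnot = T_C/ΔT = 277.15/32.90 = 8.424.
η_II = COP_actual/COP_Carnot = 2.500/8.424 = 0.2968.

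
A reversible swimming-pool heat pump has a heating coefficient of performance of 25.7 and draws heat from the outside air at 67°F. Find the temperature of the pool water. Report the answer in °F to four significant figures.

COP_HP = T_H/(T_H − T_C) rearranges to T_H = COP·T_C/(COP − 1).
With T_C = 292.59 K, T_H = 25.7 × 292.59/24.70 = 304.44 K.
Converting, 304.44 K = 88.32°F.

88.32 °F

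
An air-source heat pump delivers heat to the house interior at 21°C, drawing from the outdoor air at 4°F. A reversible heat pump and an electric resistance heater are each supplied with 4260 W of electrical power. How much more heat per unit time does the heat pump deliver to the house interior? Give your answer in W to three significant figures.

In absolute terms T_C = 257.59 K and T_H = 294.15 K, so ΔT = 36.56 K.
COP_Carnot = T_H/ΔT = 294.15/36.56 = 8.047.
The heat pump delivers Q̇_H = COP × Ẇ = 34280 W; the resistance heater delivers Ẇ = 4260 W.
Extra = (COP − 1)·Ẇ = 30020 W.

30000 W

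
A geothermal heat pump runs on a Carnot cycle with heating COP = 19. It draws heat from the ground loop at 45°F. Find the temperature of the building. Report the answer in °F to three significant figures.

73.0 °F

COP_HP = T_H/(T_H − T_C) rearranges to T_H = COP·T_C/(COP − 1).
With T_C = 280.37 K, T_H = 19 × 280.37/18.00 = 295.95 K.
Converting, 295.95 K = 73.04°F.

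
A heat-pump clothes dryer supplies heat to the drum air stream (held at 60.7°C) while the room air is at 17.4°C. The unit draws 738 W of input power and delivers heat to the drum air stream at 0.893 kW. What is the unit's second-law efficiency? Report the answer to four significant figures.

Converting, Q̇_H = 0.8930 kW = 893.0 W, so COP_actual = Q̇_H/Ẇ = 893.0/738.0 = 1.210.
In absolute terms T_C = 290.55 K and T_H = 333.85 K, so ΔT = 43.30 K.
COP_Carnot = T_H/ΔT = 333.85/43.30 = 7.710.
η_II = COP_actual/COP_Carnot = 1.210/7.710 = 0.1569.

0.1569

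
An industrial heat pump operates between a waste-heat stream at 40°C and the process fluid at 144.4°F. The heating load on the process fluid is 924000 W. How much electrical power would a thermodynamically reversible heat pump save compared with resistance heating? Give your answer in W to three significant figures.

862000 W

In absolute terms T_C = 313.15 K and T_H = 335.59 K, so ΔT = 22.44 K.
COP_Carnot = T_H/ΔT = 335.59/22.44 = 14.95.
Resistance heating needs Ẇ_res = Q̇_H = 924000 W; the reversible heat pump needs only Ẇ_hp = Q̇_H/COP = 61800 W.
Saving = 924000 − 61800 = 862200 W.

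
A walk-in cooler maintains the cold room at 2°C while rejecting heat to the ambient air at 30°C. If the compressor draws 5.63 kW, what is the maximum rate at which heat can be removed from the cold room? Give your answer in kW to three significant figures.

In absolute terms T_C = 275.15 K and T_H = 303.15 K, so ΔT = 28.00 K.
COP_Carnot = T_C/ΔT = 275.15/28.00 = 9.827.
Q̇_max = COP_Carnot × Ẇ = 9.827 × 5.630 kW = 55.32 kW.

55.3 kW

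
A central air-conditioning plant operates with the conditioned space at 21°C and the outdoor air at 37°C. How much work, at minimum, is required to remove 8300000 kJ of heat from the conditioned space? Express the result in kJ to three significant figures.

451000 kJ

In absolute terms T_C = 294.15 K and T_H = 310.15 K, so ΔT = 16.00 K.
The reversible limit is COP_R = T_C/ΔT = 18.38, so W_min = Q_C/COP = Q_C·ΔT/T_C.
W_min = 8300000 × 16.00/294.15 = 451500 kJ.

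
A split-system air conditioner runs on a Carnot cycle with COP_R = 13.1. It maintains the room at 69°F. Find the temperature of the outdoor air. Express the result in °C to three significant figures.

43.0 °C

COP_R = T_C/(T_H − T_C) gives T_H − T_C = T_C/COP.
With T_C = 293.71 K, T_H = 293.71 × (1 + 1/13.1) = 316.13 K.
Converting, 316.13 K = 42.98°C.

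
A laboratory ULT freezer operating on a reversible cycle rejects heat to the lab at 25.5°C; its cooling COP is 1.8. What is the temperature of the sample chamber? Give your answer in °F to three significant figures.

For a Carnot refrigerator COP_R = T_C/(T_H − T_C), so T_C = COP·T_H/(1 + COP).
With T_H = 298.65 K, T_C = 1.8 × 298.65/2.800 = 191.99 K.
Converting, 191.99 K = -114.09°F.

-114 °F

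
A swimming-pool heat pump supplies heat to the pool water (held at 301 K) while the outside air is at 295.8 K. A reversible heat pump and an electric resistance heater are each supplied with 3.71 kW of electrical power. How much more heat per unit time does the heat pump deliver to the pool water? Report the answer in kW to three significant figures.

211 kW

The reservoir spacing is ΔT = 301 − 295.8 = 5.200 K.
COP_Carnot = T_H/ΔT = 301.00/5.200 = 57.88.
The heat pump delivers Q̇_H = COP × Ẇ = 214.8 kW; the resistance heater delivers Ẇ = 3.710 kW.
Extra = (COP − 1)·Ẇ = 211.0 kW.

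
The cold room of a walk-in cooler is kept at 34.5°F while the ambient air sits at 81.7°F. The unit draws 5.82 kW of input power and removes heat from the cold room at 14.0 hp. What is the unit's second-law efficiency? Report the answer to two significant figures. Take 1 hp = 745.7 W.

Converting, Q̇_C = 14.00 hp = 10.44 kW, so COP_actual = Q̇_C/Ẇ = 10.44/5.820 = 1.794.
In absolute terms T_C = 274.54 K and T_H = 300.76 K, so ΔT = 26.22 K.
COP_Carnot = T_C/ΔT = 274.54/26.22 = 10.47.
η_II = COP_actual/COP_Carnot = 1.794/10.47 = 0.1713.

0.17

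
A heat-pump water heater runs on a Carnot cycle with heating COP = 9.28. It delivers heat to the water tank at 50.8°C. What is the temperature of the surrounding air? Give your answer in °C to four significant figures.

15.89 °C

COP_HP = T_H/(T_H − T_C) gives T_H − T_C = T_H/COP.
With T_H = 323.95 K, T_C = 323.95 × (1 − 1/9.28) = 289.04 K.
Converting, 289.04 K = 15.89°C.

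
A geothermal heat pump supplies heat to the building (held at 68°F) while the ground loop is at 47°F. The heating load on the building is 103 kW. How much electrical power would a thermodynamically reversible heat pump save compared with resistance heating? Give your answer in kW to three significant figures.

In absolute terms T_C = 281.48 K and T_H = 293.15 K, so ΔT = 11.67 K.
COP_Carnot = T_H/ΔT = 293.15/11.67 = 25.13.
Resistance heating needs Ẇ_res = Q̇_H = 103.0 kW; the reversible heat pump needs only Ẇ_hp = Q̇_H/COP = 4.099 kW.
Saving = 103.0 − 4.099 = 98.90 kW.

98.9 kW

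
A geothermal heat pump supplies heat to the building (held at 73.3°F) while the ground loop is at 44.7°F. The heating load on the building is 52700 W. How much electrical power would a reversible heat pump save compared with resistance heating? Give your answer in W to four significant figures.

49870 W

In absolute terms T_C = 280.21 K and T_H = 296.09 K, so ΔT = 15.89 K.
COP_Carnot = T_H/ΔT = 296.09/15.89 = 18.64.
Resistance heating needs Ẇ_res = Q̇_H = 52700 W; the reversible heat pump needs only Ẇ_hp = Q̇_H/COP = 2828 W.
Saving = 52700 − 2828 = 49870 W.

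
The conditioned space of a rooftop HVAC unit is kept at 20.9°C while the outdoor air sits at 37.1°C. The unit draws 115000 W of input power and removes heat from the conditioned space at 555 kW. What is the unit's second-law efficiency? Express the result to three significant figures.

0.266

Converting, Q̇_C = 555.0 kW = 555000 W, so COP_actual = Q̇_C/Ẇ = 555000/115000 = 4.826.
In absolute terms T_C = 294.05 K and T_H = 310.25 K, so ΔT = 16.20 K.
COP_Carnot = T_C/ΔT = 294.05/16.20 = 18.15.
η_II = COP_actual/COP_Carnot = 4.826/18.15 = 0.2659.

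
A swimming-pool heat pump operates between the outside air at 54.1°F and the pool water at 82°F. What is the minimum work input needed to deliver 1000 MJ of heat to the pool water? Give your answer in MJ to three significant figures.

51.5 MJ

In absolute terms T_C = 285.43 K and T_H = 300.93 K, so ΔT = 15.50 K.
The reversible limit is COP_HP = T_H/ΔT = 19.41, so W_min = Q_H/COP = Q_H·ΔT/T_H.
W_min = 1000 × 15.50/300.93 = 51.51 MJ.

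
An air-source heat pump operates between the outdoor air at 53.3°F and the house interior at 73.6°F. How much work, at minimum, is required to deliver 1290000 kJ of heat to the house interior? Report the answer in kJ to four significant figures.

49110 kJ

In absolute terms T_C = 284.98 K and T_H = 296.26 K, so ΔT = 11.28 K.
The reversible limit is COP_HP = T_H/ΔT = 26.27, so W_min = Q_H/COP = Q_H·ΔT/T_H.
W_min = 1290000 × 11.28/296.26 = 49110 kJ.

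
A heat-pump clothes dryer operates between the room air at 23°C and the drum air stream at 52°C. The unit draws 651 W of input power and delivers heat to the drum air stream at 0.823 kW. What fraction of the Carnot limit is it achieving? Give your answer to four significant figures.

0.1128

Converting, Q̇_H = 0.8230 kW = 823.0 W, so COP_actual = Q̇_H/Ẇ = 823.0/651.0 = 1.264.
In absolute terms T_C = 296.15 K and T_H = 325.15 K, so ΔT = 29.00 K.
COP_Carnot = T_H/ΔT = 325.15/29.00 = 11.21.
η_II = COP_actual/COP_Carnot = 1.264/11.21 = 0.1128.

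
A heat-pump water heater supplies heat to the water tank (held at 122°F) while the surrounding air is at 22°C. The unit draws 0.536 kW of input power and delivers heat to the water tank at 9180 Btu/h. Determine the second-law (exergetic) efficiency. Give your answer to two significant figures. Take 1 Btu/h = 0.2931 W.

Converting, Q̇_H = 9180 Btu/h = 2.691 kW, so COP_actual = Q̇_H/Ẇ = 2.691/0.5360 = 5.020.
In absolute terms T_C = 295.15 K and T_H = 323.15 K, so ΔT = 28.00 K.
COP_Carnot = T_H/ΔT = 323.15/28.00 = 11.54.
η_II = COP_actual/COP_Carnot = 5.020/11.54 = 0.4350.

0.43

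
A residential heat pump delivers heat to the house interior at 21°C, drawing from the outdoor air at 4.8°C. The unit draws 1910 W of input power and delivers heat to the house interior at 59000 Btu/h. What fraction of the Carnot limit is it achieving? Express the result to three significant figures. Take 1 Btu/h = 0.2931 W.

Converting, Q̇_H = 59000 Btu/h = 17290 W, so COP_actual = Q̇_H/Ẇ = 17290/1910 = 9.054.
In absolute terms T_C = 277.95 K and T_H = 294.15 K, so ΔT = 16.20 K.
COP_Carnot = T_H/ΔT = 294.15/16.20 = 18.16.
η_II = COP_actual/COP_Carnot = 9.054/18.16 = 0.4986.

0.499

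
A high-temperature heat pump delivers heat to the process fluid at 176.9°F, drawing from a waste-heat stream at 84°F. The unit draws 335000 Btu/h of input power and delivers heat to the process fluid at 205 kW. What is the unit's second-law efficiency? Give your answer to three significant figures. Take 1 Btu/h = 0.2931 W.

Converting, Q̇_H = 205.0 kW = 699400 Btu/h, so COP_actual = Q̇_H/Ẇ = 699400/335000 = 2.088.
In absolute terms T_C = 302.04 K and T_H = 353.65 K, so ΔT = 51.61 K.
COP_Carnot = T_H/ΔT = 353.65/51.61 = 6.852.
η_II = COP_actual/COP_Carnot = 2.088/6.852 = 0.3047.

0.305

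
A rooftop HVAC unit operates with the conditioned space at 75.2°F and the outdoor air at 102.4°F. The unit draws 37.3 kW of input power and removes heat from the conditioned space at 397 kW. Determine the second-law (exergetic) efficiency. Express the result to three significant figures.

COP_actual = Q̇_C/Ẇ = 397.0/37.30 = 10.64.
In absolute terms T_C = 297.15 K and T_H = 312.26 K, so ΔT = 15.11 K.
COP_Carnot = T_C/ΔT = 297.15/15.11 = 19.66.
η_II = COP_actual/COP_Carnot = 10.64/19.66 = 0.5413.

0.541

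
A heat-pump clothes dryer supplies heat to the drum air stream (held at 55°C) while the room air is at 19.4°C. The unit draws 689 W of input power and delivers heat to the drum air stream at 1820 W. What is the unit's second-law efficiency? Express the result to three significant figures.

0.287

COP_actual = Q̇_H/Ẇ = 1820/689.0 = 2.642.
In absolute terms T_C = 292.55 K and T_H = 328.15 K, so ΔT = 35.60 K.
COP_Carnot = T_H/ΔT = 328.15/35.60 = 9.218.
η_II = COP_actual/COP_Carnot = 2.642/9.218 = 0.2866.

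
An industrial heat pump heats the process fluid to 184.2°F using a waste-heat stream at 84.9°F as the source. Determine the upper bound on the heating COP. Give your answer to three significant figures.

In absolute terms T_C = 302.54 K and T_H = 357.71 K, so ΔT = 55.17 K.
For a reversible cycle, COP_Carnot = T_H/ΔT = 357.71/55.17 = 6.484.

6.48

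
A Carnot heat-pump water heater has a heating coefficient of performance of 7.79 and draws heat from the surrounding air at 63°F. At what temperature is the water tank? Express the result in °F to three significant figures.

140 °F

COP_HP = T_H/(T_H − T_C) rearranges to T_H = COP·T_C/(COP − 1).
With T_C = 290.37 K, T_H = 7.79 × 290.37/6.790 = 333.14 K.
Converting, 333.14 K = 139.98°F.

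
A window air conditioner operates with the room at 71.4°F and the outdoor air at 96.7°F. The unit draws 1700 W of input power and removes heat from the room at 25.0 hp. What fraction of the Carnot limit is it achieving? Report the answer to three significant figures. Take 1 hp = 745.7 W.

Converting, Q̇_C = 25.00 hp = 18640 W, so COP_actual = Q̇_C/Ẇ = 18640/1700 = 10.97.
In absolute terms T_C = 295.04 K and T_H = 309.09 K, so ΔT = 14.06 K.
COP_Carnot = T_C/ΔT = 295.04/14.06 = 20.99.
η_II = COP_actual/COP_Carnot = 10.97/20.99 = 0.5224.

0.522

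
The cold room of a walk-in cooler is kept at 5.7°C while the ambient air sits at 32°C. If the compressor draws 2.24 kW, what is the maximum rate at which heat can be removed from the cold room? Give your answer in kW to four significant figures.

23.75 kW

In absolute terms T_C = 278.85 K and T_H = 305.15 K, so ΔT = 26.30 K.
COP_Carnot = T_C/ΔT = 278.85/26.30 = 10.60.
Q̇_max = COP_Carnot × Ẇ = 10.60 × 2.240 kW = 23.75 kW.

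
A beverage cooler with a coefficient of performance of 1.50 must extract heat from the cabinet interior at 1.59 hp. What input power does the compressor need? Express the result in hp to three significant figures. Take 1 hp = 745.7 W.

Ẇ = Q̇_C/COP = 1.590/1.50 = 1.060 hp.

1.06 hp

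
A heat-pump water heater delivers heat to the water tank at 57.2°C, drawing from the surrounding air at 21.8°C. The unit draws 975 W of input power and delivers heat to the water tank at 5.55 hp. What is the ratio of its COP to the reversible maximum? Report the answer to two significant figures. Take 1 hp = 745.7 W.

Converting, Q̇_H = 5.550 hp = 4139 W, so COP_actual = Q̇_H/Ẇ = 4139/975.0 = 4.245.
In absolute terms T_C = 294.95 K and T_H = 330.35 K, so ΔT = 35.40 K.
COP_Carnot = T_H/ΔT = 330.35/35.40 = 9.332.
η_II = COP_actual/COP_Carnot = 4.245/9.332 = 0.4549.

0.45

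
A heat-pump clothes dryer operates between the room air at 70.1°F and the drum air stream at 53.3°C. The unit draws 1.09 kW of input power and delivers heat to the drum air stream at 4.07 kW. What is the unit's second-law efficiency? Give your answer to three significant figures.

0.368

COP_actual = Q̇_H/Ẇ = 4.070/1.090 = 3.734.
In absolute terms T_C = 294.32 K and T_H = 326.45 K, so ΔT = 32.13 K.
COP_Carnot = T_H/ΔT = 326.45/32.13 = 10.16.
η_II = COP_actual/COP_Carnot = 3.734/10.16 = 0.3675.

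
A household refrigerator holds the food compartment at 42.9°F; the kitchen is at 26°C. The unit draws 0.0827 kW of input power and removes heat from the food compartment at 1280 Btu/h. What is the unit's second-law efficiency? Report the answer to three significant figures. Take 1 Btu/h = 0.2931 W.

0.324

Converting, Q̇_C = 1280 Btu/h = 0.3752 kW, so COP_actual = Q̇_C/Ẇ = 0.3752/0.08270 = 4.536.
In absolute terms T_C = 279.21 K and T_H = 299.15 K, so ΔT = 19.94 K.
COP_Carnot = T_C/ΔT = 279.21/19.94 = 14.00.
η_II = COP_actual/COP_Carnot = 4.536/14.00 = 0.3241.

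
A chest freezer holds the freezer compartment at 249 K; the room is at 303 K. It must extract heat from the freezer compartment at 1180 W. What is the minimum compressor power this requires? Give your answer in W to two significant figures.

The reservoir spacing is ΔT = 303 − 249 = 54.00 K.
COP_Carnot = T_C/ΔT = 249.00/54.00 = 4.611.
Ẇ_min = Q̇/COP_Carnot = 1180/4.611 = 255.9 W.

260 W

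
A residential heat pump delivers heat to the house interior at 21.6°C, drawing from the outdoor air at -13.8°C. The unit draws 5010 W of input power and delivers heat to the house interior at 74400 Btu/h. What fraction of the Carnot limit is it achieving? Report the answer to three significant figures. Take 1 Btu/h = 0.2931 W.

0.523

Converting, Q̇_H = 74400 Btu/h = 21810 W, so COP_actual = Q̇_H/Ẇ = 21810/5010 = 4.353.
In absolute terms T_C = 259.35 K and T_H = 294.75 K, so ΔT = 35.40 K.
COP_Carnot = T_H/ΔT = 294.75/35.40 = 8.326.
η_II = COP_actual/COP_Carnot = 4.353/8.326 = 0.5228.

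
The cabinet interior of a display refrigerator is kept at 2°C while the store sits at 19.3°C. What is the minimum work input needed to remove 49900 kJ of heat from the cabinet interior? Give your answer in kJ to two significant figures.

3100 kJ

In absolute terms T_C = 275.15 K and T_H = 292.45 K, so ΔT = 17.30 K.
The reversible limit is COP_R = T_C/ΔT = 15.90, so W_min = Q_C/COP = Q_C·ΔT/T_C.
W_min = 49900 × 17.30/275.15 = 3137 kJ.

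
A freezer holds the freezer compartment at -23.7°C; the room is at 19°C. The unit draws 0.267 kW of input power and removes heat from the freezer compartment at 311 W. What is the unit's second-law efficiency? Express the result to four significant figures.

Converting, Q̇_C = 311.0 W = 0.3110 kW, so COP_actual = Q̇_C/Ẇ = 0.3110/0.2670 = 1.165.
In absolute terms T_C = 249.45 K and T_H = 292.15 K, so ΔT = 42.70 K.
COP_Carnot = T_C/ΔT = 249.45/42.70 = 5.842.
η_II = COP_actual/COP_Carnot = 1.165/5.842 = 0.1994.

0.1994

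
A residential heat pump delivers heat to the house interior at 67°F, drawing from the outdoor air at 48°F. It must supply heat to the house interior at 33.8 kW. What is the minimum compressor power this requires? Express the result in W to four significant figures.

1219 W

In absolute terms T_C = 282.04 K and T_H = 292.59 K, so ΔT = 10.56 K.
COP_Carnot = T_H/ΔT = 292.59/10.56 = 27.72.
Ẇ_min = Q̇/COP_Carnot = 33.80/27.72 = 1.219 kW = 1219 W.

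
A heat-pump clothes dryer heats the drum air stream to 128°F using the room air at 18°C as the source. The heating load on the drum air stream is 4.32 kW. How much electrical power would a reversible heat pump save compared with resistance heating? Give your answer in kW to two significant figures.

In absolute terms T_C = 291.15 K and T_H = 326.48 K, so ΔT = 35.33 K.
COP_Carnot = T_H/ΔT = 326.48/35.33 = 9.240.
Resistance heating needs Ẇ_res = Q̇_H = 4.320 kW; the reversible heat pump needs only Ẇ_hp = Q̇_H/COP = 0.4675 kW.
Saving = 4.320 − 0.4675 = 3.852 kW.

3.9 kW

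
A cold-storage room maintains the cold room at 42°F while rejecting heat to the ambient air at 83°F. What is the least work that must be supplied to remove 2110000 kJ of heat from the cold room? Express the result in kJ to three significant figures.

In absolute terms T_C = 278.71 K and T_H = 301.48 K, so ΔT = 22.78 K.
The reversible limit is COP_R = T_C/ΔT = 12.24, so W_min = Q_C/COP = Q_C·ΔT/T_C.
W_min = 2110000 × 22.78/278.71 = 172400 kJ.

172000 kJ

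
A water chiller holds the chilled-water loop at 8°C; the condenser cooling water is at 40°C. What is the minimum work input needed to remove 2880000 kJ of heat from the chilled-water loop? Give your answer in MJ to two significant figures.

330 MJ

In absolute terms T_C = 281.15 K and T_H = 313.15 K, so ΔT = 32.00 K.
The reversible limit is COP_R = T_C/ΔT = 8.786, so W_min = Q_C/COP = Q_C·ΔT/T_C.
W_min = 2880000 × 32.00/281.15 = 327800 kJ = 327.8 MJ.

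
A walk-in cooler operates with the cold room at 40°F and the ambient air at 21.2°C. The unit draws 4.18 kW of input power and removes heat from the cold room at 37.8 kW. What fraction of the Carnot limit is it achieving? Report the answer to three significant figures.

COP_actual = Q̇_C/Ẇ = 37.80/4.180 = 9.043.
In absolute terms T_C = 277.59 K and T_H = 294.35 K, so ΔT = 16.76 K.
COP_Carnot = T_C/ΔT = 277.59/16.76 = 16.57.
η_II = COP_actual/COP_Carnot = 9.043/16.57 = 0.5458.

0.546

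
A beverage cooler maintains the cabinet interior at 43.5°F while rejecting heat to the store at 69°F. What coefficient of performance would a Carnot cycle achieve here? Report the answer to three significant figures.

In absolute terms T_C = 279.54 K and T_H = 293.71 K, so ΔT = 14.17 K.
For a reversible cycle, COP_Carnot = T_C/ΔT = 279.54/14.17 = 19.73.

19.7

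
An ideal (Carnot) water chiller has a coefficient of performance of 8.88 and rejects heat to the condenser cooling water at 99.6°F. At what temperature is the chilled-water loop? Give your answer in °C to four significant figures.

6.108 °C

For a Carnot refrigerator COP_R = T_C/(T_H − T_C), so T_C = COP·T_H/(1 + COP).
With T_H = 310.71 K, T_C = 8.88 × 310.71/9.880 = 279.26 K.
Converting, 279.26 K = 6.11°C.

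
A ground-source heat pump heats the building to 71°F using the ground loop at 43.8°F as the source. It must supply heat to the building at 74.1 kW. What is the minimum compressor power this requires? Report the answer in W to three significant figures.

In absolute terms T_C = 279.71 K and T_H = 294.82 K, so ΔT = 15.11 K.
COP_Carnot = T_H/ΔT = 294.82/15.11 = 19.51.
Ẇ_min = Q̇/COP_Carnot = 74.10/19.51 = 3.798 kW = 3798 W.

3800 W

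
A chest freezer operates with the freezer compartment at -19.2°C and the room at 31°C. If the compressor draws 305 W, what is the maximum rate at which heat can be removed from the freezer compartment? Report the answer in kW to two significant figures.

1.5 kW

In absolute terms T_C = 253.95 K and T_H = 304.15 K, so ΔT = 50.20 K.
COP_Carnot = T_C/ΔT = 253.95/50.20 = 5.059.
Q̇_max = COP_Carnot × Ẇ = 5.059 × 305.0 W = 1543 W = 1.543 kW.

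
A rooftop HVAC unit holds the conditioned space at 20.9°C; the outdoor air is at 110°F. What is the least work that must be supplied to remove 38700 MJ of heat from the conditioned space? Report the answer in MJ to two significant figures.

3000 MJ

In absolute terms T_C = 294.05 K and T_H = 316.48 K, so ΔT = 22.43 K.
The reversible limit is COP_R = T_C/ΔT = 13.11, so W_min = Q_C/COP = Q_C·ΔT/T_C.
W_min = 38700 × 22.43/294.05 = 2952 MJ.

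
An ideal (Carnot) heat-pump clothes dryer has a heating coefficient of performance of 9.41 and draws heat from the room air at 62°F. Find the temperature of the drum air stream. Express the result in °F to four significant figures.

124.0 °F

COP_HP = T_H/(T_H − T_C) rearranges to T_H = COP·T_C/(COP − 1).
With T_C = 289.82 K, T_H = 9.41 × 289.82/8.410 = 324.28 K.
Converting, 324.28 K = 124.03°F.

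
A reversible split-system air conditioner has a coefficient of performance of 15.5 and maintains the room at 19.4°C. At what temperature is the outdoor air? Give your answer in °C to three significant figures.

COP_R = T_C/(T_H − T_C) gives T_H − T_C = T_C/COP.
With T_C = 292.55 K, T_H = 292.55 × (1 + 1/15.5) = 311.42 K.
Converting, 311.42 K = 38.27°C.

38.3 °C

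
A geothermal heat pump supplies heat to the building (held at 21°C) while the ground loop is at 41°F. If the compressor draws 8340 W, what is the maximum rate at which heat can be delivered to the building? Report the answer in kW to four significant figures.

153.3 kW

In absolute terms T_C = 278.15 K and T_H = 294.15 K, so ΔT = 16.00 K.
COP_Carnot = T_H/ΔT = 294.15/16.00 = 18.38.
Q̇_max = COP_Carnot × Ẇ = 18.38 × 8340 W = 153300 W = 153.3 kW.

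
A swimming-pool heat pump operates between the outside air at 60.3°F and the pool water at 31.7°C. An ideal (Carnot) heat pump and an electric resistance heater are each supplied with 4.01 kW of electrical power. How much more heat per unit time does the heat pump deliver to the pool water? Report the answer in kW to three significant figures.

72.5 kW

In absolute terms T_C = 288.87 K and T_H = 304.85 K, so ΔT = 15.98 K.
COP_Carnot = T_H/ΔT = 304.85/15.98 = 19.08.
The heat pump delivers Q̇_H = COP × Ẇ = 76.51 kW; the resistance heater delivers Ẇ = 4.010 kW.
Extra = (COP − 1)·Ẇ = 72.50 kW.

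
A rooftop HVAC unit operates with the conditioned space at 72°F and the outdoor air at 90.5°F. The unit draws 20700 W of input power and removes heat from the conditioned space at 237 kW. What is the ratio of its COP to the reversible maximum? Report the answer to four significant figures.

0.3984

Converting, Q̇_C = 237.0 kW = 237000 W, so COP_actual = Q̇_C/Ẇ = 237000/20700 = 11.45.
In absolute terms T_C = 295.37 K and T_H = 305.65 K, so ΔT = 10.28 K.
COP_Carnot = T_C/ΔT = 295.37/10.28 = 28.74.
η_II = COP_actual/COP_Carnot = 11.45/28.74 = 0.3984.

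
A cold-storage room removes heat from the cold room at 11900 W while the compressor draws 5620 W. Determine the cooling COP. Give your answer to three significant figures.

The first law gives Q̇_H = Q̇_C + Ẇ, so the three rates are Q̇_C = 11900, Q̇_H = 17520, Ẇ = 5620 W.
COP_R = Q̇_C/Ẇ = 11900/5620 = 2.117.

2.12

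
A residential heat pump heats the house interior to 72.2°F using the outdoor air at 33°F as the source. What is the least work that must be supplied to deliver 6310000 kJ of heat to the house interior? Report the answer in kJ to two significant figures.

In absolute terms T_C = 273.71 K and T_H = 295.48 K, so ΔT = 21.78 K.
The reversible limit is COP_HP = T_H/ΔT = 13.57, so W_min = Q_H/COP = Q_H·ΔT/T_H.
W_min = 6310000 × 21.78/295.48 = 465100 kJ.

470000 kJ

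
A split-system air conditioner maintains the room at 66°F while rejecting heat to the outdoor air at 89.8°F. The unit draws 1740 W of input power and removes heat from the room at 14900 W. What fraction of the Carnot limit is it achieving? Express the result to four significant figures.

COP_actual = Q̇_C/Ẇ = 14900/1740 = 8.563.
In absolute terms T_C = 292.04 K and T_H = 305.26 K, so ΔT = 13.22 K.
COP_Carnot = T_C/ΔT = 292.04/13.22 = 22.09.
η_II = COP_actual/COP_Carnot = 8.563/22.09 = 0.3877.

0.3877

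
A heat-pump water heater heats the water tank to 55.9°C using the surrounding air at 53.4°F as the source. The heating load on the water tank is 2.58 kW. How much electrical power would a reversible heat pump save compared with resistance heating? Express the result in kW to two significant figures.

2.2 kW

In absolute terms T_C = 285.04 K and T_H = 329.05 K, so ΔT = 44.01 K.
COP_Carnot = T_H/ΔT = 329.05/44.01 = 7.477.
Resistance heating needs Ẇ_res = Q̇_H = 2.580 kW; the reversible heat pump needs only Ẇ_hp = Q̇_H/COP = 0.3451 kW.
Saving = 2.580 − 0.3451 = 2.235 kW.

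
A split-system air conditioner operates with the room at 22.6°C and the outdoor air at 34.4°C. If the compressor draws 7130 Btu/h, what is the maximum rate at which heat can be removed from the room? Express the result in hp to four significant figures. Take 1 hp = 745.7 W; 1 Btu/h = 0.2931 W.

In absolute terms T_C = 295.75 K and T_H = 307.55 K, so ΔT = 11.80 K.
COP_Carnot = T_C/ΔT = 295.75/11.80 = 25.06.
Q̇_max = COP_Carnot × Ẇ = 25.06 × 7130 Btu/h = 178700 Btu/h = 70.24 hp.

70.24 hp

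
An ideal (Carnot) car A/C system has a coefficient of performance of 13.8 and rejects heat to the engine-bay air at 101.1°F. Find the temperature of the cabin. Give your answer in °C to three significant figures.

For a Carnot refrigerator COP_R = T_C/(T_H − T_C), so T_C = COP·T_H/(1 + COP).
With T_H = 311.54 K, T_C = 13.8 × 311.54/14.80 = 290.49 K.
Converting, 290.49 K = 17.34°C.

17.3 °C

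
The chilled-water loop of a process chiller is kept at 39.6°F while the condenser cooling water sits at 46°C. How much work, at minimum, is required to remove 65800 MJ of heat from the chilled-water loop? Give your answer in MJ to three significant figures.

9910 MJ

In absolute terms T_C = 277.37 K and T_H = 319.15 K, so ΔT = 41.78 K.
The reversible limit is COP_R = T_C/ΔT = 6.639, so W_min = Q_C/COP = Q_C·ΔT/T_C.
W_min = 65800 × 41.78/277.37 = 9911 MJ.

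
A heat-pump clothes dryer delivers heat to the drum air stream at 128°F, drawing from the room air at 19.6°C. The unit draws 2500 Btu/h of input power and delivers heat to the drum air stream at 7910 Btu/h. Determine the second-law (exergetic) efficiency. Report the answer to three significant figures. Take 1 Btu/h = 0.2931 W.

0.327

COP_actual = Q̇_H/Ẇ = 7910/2500 = 3.164.
In absolute terms T_C = 292.75 K and T_H = 326.48 K, so ΔT = 33.73 K.
COP_Carnot = T_H/ΔT = 326.48/33.73 = 9.678.
η_II = COP_actual/COP_Carnot = 3.164/9.678 = 0.3269.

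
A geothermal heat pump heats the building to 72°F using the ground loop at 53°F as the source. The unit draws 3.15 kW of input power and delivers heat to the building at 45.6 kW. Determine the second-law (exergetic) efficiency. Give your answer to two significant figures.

0.52

COP_actual = Q̇_H/Ẇ = 45.60/3.150 = 14.48.
In absolute terms T_C = 284.82 K and T_H = 295.37 K, so ΔT = 10.56 K.
COP_Carnot = T_H/ΔT = 295.37/10.56 = 27.98.
η_II = COP_actual/COP_Carnot = 14.48/27.98 = 0.5173.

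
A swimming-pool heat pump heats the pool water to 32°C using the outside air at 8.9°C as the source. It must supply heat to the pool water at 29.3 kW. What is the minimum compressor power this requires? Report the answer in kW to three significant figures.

In absolute terms T_C = 282.05 K and T_H = 305.15 K, so ΔT = 23.10 K.
COP_Carnot = T_H/ΔT = 305.15/23.10 = 13.21.
Ẇ_min = Q̇/COP_Carnot = 29.30/13.21 = 2.218 kW.

2.22 kW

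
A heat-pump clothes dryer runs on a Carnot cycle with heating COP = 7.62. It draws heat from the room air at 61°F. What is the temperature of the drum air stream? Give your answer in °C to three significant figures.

59.8 °C

COP_HP = T_H/(T_H − T_C) rearranges to T_H = COP·T_C/(COP − 1).
With T_C = 289.26 K, T_H = 7.62 × 289.26/6.620 = 332.96 K.
Converting, 332.96 K = 59.81°C.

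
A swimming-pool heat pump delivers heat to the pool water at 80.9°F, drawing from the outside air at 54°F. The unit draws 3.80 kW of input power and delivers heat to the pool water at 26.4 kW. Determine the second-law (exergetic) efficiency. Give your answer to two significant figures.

0.35

COP_actual = Q̇_H/Ẇ = 26.40/3.800 = 6.947.
In absolute terms T_C = 285.37 K and T_H = 300.32 K, so ΔT = 14.94 K.
COP_Carnot = T_H/ΔT = 300.32/14.94 = 20.10.
η_II = COP_actual/COP_Carnot = 6.947/20.10 = 0.3457.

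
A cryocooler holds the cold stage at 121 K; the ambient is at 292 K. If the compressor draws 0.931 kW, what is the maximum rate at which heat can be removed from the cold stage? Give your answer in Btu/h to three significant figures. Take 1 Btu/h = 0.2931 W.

2250 Btu/h

The reservoir spacing is ΔT = 292 − 121 = 171.0 K.
COP_Carnot = T_C/ΔT = 121.00/171.0 = 0.7076.
Q̇_max = COP_Carnot × Ẇ = 0.7076 × 0.9310 kW = 0.6588 kW = 2248 Btu/h.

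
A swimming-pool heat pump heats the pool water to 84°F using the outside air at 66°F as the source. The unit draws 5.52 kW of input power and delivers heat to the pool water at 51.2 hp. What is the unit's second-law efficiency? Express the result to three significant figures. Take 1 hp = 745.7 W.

Converting, Q̇_H = 51.20 hp = 38.18 kW, so COP_actual = Q̇_H/Ẇ = 38.18/5.520 = 6.917.
In absolute terms T_C = 292.04 K and T_H = 302.04 K, so ΔT = 10.00 K.
COP_Carnot = T_H/ΔT = 302.04/10.00 = 30.20.
η_II = COP_actual/COP_Carnot = 6.917/30.20 = 0.2290.

0.229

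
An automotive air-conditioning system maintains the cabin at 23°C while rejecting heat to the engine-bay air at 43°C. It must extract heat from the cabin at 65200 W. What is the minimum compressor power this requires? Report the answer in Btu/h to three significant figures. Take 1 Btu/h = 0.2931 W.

In absolute terms T_C = 296.15 K and T_H = 316.15 K, so ΔT = 20.00 K.
COP_Carnot = T_C/ΔT = 296.15/20.00 = 14.81.
Ẇ_min = Q̇/COP_Carnot = 65200/14.81 = 4403 W = 15020 Btu/h.

15000 Btu/h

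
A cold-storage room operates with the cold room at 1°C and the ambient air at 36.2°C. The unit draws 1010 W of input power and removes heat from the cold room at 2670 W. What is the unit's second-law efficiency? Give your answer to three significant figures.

0.339

COP_actual = Q̇_C/Ẇ = 2670/1010 = 2.644.
In absolute terms T_C = 274.15 K and T_H = 309.35 K, so ΔT = 35.20 K.
COP_Carnot = T_C/ΔT = 274.15/35.20 = 7.788.
η_II = COP_actual/COP_Carnot = 2.644/7.788 = 0.3394.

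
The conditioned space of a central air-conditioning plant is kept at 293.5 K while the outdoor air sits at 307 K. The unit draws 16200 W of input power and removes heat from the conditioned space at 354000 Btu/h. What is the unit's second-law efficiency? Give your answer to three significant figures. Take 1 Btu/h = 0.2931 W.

Converting, Q̇_C = 354000 Btu/h = 103800 W, so COP_actual = Q̇_C/Ẇ = 103800/16200 = 6.405.
The reservoir spacing is ΔT = 307 − 293.5 = 13.50 K.
COP_Carnot = T_C/ΔT = 293.50/13.50 = 21.74.
η_II = COP_actual/COP_Carnot = 6.405/21.74 = 0.2946.

0.295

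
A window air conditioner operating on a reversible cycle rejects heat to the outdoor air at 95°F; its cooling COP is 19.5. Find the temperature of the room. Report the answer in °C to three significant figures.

For a Carnot refrigerator COP_R = T_C/(T_H − T_C), so T_C = COP·T_H/(1 + COP).
With T_H = 308.15 K, T_C = 19.5 × 308.15/20.50 = 293.12 K.
Converting, 293.12 K = 19.97°C.

20.0 °C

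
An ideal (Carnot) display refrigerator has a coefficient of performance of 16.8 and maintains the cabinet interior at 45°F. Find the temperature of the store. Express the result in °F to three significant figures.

COP_R = T_C/(T_H − T_C) gives T_H − T_C = T_C/COP.
With T_C = 280.37 K, T_H = 280.37 × (1 + 1/16.8) = 297.06 K.
Converting, 297.06 K = 75.04°F.

75.0 °F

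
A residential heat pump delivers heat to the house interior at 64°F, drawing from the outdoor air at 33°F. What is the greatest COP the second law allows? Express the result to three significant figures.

In absolute terms T_C = 273.71 K and T_H = 290.93 K, so ΔT = 17.22 K.
For a reversible cycle, COP_Carnot = T_H/ΔT = 290.93/17.22 = 16.89.

16.9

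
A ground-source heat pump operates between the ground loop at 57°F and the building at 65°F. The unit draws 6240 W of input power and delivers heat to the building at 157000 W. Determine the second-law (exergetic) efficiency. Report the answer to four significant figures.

0.3836

COP_actual = Q̇_H/Ẇ = 157000/6240 = 25.16.
In absolute terms T_C = 287.04 K and T_H = 291.48 K, so ΔT = 4.444 K.
COP_Carnot = T_H/ΔT = 291.48/4.444 = 65.58.
η_II = COP_actual/COP_Carnot = 25.16/65.58 = 0.3836.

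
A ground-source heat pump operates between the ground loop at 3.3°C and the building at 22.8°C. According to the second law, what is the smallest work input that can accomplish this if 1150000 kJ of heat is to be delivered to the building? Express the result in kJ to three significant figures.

75800 kJ

In absolute terms T_C = 276.45 K and T_H = 295.95 K, so ΔT = 19.50 K.
The reversible limit is COP_HP = T_H/ΔT = 15.18, so W_min = Q_H/COP = Q_H·ΔT/T_H.
W_min = 1150000 × 19.50/295.95 = 75770 kJ.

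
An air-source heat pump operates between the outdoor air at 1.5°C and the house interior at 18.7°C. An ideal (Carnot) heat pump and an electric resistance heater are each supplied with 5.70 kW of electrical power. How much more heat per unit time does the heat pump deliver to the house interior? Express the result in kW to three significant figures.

In absolute terms T_C = 274.65 K and T_H = 291.85 K, so ΔT = 17.20 K.
COP_Carnot = T_H/ΔT = 291.85/17.20 = 16.97.
The heat pump delivers Q̇_H = COP × Ẇ = 96.72 kW; the resistance heater delivers Ẇ = 5.700 kW.
Extra = (COP − 1)·Ẇ = 91.02 kW.

91.0 kW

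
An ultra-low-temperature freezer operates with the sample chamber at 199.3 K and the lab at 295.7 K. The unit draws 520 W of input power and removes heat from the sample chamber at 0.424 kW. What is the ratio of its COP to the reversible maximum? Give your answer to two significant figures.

Converting, Q̇_C = 0.4240 kW = 424.0 W, so COP_actual = Q̇_C/Ẇ = 424.0/520.0 = 0.8154.
The reservoir spacing is ΔT = 295.7 − 199.3 = 96.40 K.
COP_Carnot = T_C/ΔT = 199.30/96.40 = 2.067.
η_II = COP_actual/COP_Carnot = 0.8154/2.067 = 0.3944.

0.39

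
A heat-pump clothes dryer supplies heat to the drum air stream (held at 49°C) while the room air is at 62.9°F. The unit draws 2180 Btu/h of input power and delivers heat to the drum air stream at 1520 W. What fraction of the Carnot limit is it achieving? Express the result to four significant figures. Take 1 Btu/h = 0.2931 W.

Converting, Q̇_H = 1520 W = 5186 Btu/h, so COP_actual = Q̇_H/Ẇ = 5186/2180 = 2.379.
In absolute terms T_C = 290.32 K and T_H = 322.15 K, so ΔT = 31.83 K.
COP_Carnot = T_H/ΔT = 322.15/31.83 = 10.12.
η_II = COP_actual/COP_Carnot = 2.379/10.12 = 0.2351.

0.2351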